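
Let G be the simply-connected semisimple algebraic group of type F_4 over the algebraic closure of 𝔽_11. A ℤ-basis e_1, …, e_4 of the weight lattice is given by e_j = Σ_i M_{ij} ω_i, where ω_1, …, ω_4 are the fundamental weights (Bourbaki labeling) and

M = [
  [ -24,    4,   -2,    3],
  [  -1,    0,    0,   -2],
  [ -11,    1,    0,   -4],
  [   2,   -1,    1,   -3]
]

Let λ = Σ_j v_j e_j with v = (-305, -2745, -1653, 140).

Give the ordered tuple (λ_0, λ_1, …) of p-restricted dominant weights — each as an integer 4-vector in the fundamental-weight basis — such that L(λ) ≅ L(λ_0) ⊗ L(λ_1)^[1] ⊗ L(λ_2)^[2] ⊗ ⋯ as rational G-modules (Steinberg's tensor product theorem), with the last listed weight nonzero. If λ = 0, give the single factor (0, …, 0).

ω-coordinates c = M·v, v = (-305, -2745, -1653, 140):
  c_1 = (-24)·(-305) + (4)·(-2745) + (-2)·(-1653) + (3)·(140) = 66
  c_2 = (-1)·(-305) + (0)·(-2745) + (0)·(-1653) + (-2)·(140) = 25
  c_3 = (-11)·(-305) + (1)·(-2745) + (0)·(-1653) + (-4)·(140) = 50
  c_4 = (2)·(-305) + (-1)·(-2745) + (1)·(-1653) + (-3)·(140) = 62
Expand coordinatewise in base 11:
  c_1 = 66 = 0·11^0 + 6·11^1
  c_2 = 25 = 3·11^0 + 2·11^1
  c_3 = 50 = 6·11^0 + 4·11^1
  c_4 = 62 = 7·11^0 + 5·11^1
p-restricted factor λ_0 = (0, 3, 6, 7)
p-restricted factor λ_1 = (6, 2, 4, 5)

((0, 3, 6, 7), (6, 2, 4, 5))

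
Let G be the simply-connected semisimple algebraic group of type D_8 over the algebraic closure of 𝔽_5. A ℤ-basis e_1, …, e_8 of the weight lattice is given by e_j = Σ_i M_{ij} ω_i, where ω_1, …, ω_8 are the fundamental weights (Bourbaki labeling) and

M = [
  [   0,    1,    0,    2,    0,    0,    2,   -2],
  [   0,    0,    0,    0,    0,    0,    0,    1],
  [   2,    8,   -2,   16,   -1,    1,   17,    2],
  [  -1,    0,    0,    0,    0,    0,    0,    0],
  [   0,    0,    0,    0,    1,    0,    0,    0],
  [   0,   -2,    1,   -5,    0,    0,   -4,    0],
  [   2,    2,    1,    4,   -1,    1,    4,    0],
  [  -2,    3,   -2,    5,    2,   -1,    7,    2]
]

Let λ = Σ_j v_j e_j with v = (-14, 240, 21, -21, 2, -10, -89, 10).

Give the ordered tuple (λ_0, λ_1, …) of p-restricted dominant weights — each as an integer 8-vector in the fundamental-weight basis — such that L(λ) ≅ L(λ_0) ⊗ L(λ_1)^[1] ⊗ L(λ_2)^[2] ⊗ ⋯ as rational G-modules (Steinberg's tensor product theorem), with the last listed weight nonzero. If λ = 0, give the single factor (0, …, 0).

((0, 0, 4, 4, 2, 2, 1, 2), (0, 2, 1, 2, 0, 0, 4, 2))

Converting to the ω-basis (c_i = row i of M dotted with v = (-14, 240, 21, -21, 2, -10, -89, 10)):
  c_1 = (0)·(-14) + 1·240 + 0·21 + (2)·(-21) + 0·2 + (0)·(-10) + (2)·(-89) + (-2)·(10) = 0
  c_2 = (0)·(-14) + 0·240 + 0·21 + (0)·(-21) + 0·2 + (0)·(-10) + (0)·(-89) + 1·10 = 10
  c_3 = (2)·(-14) + 8·240 + (-2)·(21) + (16)·(-21) + (-1)·(2) + (1)·(-10) + (17)·(-89) + 2·10 = 9
  c_4 = (-1)·(-14) + 0·240 + 0·21 + (0)·(-21) + 0·2 + (0)·(-10) + (0)·(-89) + 0·10 = 14
  c_5 = (0)·(-14) + 0·240 + 0·21 + (0)·(-21) + 1·2 + (0)·(-10) + (0)·(-89) + 0·10 = 2
  c_6 = (0)·(-14) + (-2)·(240) + 1·21 + (-5)·(-21) + 0·2 + (0)·(-10) + (-4)·(-89) + 0·10 = 2
  c_7 = (2)·(-14) + 2·240 + 1·21 + (4)·(-21) + (-1)·(2) + (1)·(-10) + (4)·(-89) + 0·10 = 21
  c_8 = (-2)·(-14) + 3·240 + (-2)·(21) + (5)·(-21) + 2·2 + (-1)·(-10) + (7)·(-89) + 2·10 = 12
Expand coordinatewise in base 5:
  c_1 = 0
  c_2 = 10 = 0·5^0 + 2·5^1
  c_3 = 9 = 4·5^0 + 1·5^1
  c_4 = 14 = 4·5^0 + 2·5^1
  c_5 = 2 = 2·5^0
  c_6 = 2 = 2·5^0
  c_7 = 21 = 1·5^0 + 4·5^1
  c_8 = 12 = 2·5^0 + 2·5^1
p-restricted factor λ_0 = (0, 0, 4, 4, 2, 2, 1, 2)
p-restricted factor λ_1 = (0, 2, 1, 2, 0, 0, 4, 2)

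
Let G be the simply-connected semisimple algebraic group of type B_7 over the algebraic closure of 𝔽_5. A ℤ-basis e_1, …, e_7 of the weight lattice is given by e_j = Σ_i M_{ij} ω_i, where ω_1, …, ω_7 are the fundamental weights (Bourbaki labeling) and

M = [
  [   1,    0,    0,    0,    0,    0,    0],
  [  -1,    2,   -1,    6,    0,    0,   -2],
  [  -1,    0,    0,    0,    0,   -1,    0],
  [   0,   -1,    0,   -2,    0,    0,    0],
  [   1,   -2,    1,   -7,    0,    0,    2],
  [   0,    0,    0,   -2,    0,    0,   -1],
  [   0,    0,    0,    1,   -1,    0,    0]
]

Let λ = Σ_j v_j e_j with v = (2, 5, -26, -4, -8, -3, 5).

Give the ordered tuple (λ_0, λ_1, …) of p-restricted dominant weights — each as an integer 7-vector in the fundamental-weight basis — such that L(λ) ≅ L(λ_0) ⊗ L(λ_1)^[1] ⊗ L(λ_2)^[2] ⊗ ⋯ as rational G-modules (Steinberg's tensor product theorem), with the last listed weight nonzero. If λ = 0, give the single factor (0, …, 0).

Compute c_i = Σ_j M_{ij} v_j with v = (2, 5, -26, -4, -8, -3, 5):
  c_1 = (1)·(2) + (0)·(5) + (0)·(-26) + (0)·(-4) + (0)·(-8) + (0)·(-3) + (0)·(5) = 2
  c_2 = (-1)·(2) + (2)·(5) + (-1)·(-26) + (6)·(-4) + (0)·(-8) + (0)·(-3) + (-2)·(5) = 0
  c_3 = (-1)·(2) + (0)·(5) + (0)·(-26) + (0)·(-4) + (0)·(-8) + (-1)·(-3) + (0)·(5) = 1
  c_4 = (0)·(2) + (-1)·(5) + (0)·(-26) + (-2)·(-4) + (0)·(-8) + (0)·(-3) + (0)·(5) = 3
  c_5 = (1)·(2) + (-2)·(5) + (1)·(-26) + (-7)·(-4) + (0)·(-8) + (0)·(-3) + (2)·(5) = 4
  c_6 = (0)·(2) + (0)·(5) + (0)·(-26) + (-2)·(-4) + (0)·(-8) + (0)·(-3) + (-1)·(5) = 3
  c_7 = (0)·(2) + (0)·(5) + (0)·(-26) + (1)·(-4) + (-1)·(-8) + (0)·(-3) + (0)·(5) = 4
Base-5 expansion of each c_i:
  c_1 = 2 = 2·5^0
  c_2 = 0
  c_3 = 1 = 1·5^0
  c_4 = 3 = 3·5^0
  c_5 = 4 = 4·5^0
  c_6 = 3 = 3·5^0
  c_7 = 4 = 4·5^0
p-restricted factor λ_0 = (2, 0, 1, 3, 4, 3, 4)

((2, 0, 1, 3, 4, 3, 4),)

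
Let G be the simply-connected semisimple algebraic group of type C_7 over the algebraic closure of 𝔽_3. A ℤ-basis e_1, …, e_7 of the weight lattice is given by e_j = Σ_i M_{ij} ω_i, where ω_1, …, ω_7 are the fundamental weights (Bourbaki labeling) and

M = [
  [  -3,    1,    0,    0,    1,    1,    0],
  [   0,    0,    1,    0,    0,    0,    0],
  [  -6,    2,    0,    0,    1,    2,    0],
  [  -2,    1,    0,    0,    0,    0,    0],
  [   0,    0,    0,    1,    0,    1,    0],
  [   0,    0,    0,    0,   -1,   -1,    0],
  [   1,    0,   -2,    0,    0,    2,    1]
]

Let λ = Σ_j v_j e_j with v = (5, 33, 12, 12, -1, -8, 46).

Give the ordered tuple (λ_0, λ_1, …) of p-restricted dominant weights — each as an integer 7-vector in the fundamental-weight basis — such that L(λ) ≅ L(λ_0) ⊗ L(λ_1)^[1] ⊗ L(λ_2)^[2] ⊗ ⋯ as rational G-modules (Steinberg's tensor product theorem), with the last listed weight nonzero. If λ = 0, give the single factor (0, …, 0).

ω-coordinates c = M·v, v = (5, 33, 12, 12, -1, -8, 46):
  c_1 = (-3)·(5) + (1)·(33) + (0)·(12) + (0)·(12) + (1)·(-1) + (1)·(-8) + (0)·(46) = 9
  c_2 = (0)·(5) + (0)·(33) + (1)·(12) + (0)·(12) + (0)·(-1) + (0)·(-8) + (0)·(46) = 12
  c_3 = (-6)·(5) + (2)·(33) + (0)·(12) + (0)·(12) + (1)·(-1) + (2)·(-8) + (0)·(46) = 19
  c_4 = (-2)·(5) + (1)·(33) + (0)·(12) + (0)·(12) + (0)·(-1) + (0)·(-8) + (0)·(46) = 23
  c_5 = (0)·(5) + (0)·(33) + (0)·(12) + (1)·(12) + (0)·(-1) + (1)·(-8) + (0)·(46) = 4
  c_6 = (0)·(5) + (0)·(33) + (0)·(12) + (0)·(12) + (-1)·(-1) + (-1)·(-8) + (0)·(46) = 9
  c_7 = (1)·(5) + (0)·(33) + (-2)·(12) + (0)·(12) + (0)·(-1) + (2)·(-8) + (1)·(46) = 11
Writing each c_i in base p = 3:
  c_1 = 9 = 0·3^0 + 0·3^1 + 1·3^2
  c_2 = 12 = 0·3^0 + 1·3^1 + 1·3^2
  c_3 = 19 = 1·3^0 + 0·3^1 + 2·3^2
  c_4 = 23 = 2·3^0 + 1·3^1 + 2·3^2
  c_5 = 4 = 1·3^0 + 1·3^1
  c_6 = 9 = 0·3^0 + 0·3^1 + 1·3^2
  c_7 = 11 = 2·3^0 + 0·3^1 + 1·3^2
λ_0 = (0, 0, 1, 2, 1, 0, 2)
λ_1 = (0, 1, 0, 1, 1, 0, 0)
λ_2 = (1, 1, 2, 2, 0, 1, 1)

((0, 0, 1, 2, 1, 0, 2), (0, 1, 0, 1, 1, 0, 0), (1, 1, 2, 2, 0, 1, 1))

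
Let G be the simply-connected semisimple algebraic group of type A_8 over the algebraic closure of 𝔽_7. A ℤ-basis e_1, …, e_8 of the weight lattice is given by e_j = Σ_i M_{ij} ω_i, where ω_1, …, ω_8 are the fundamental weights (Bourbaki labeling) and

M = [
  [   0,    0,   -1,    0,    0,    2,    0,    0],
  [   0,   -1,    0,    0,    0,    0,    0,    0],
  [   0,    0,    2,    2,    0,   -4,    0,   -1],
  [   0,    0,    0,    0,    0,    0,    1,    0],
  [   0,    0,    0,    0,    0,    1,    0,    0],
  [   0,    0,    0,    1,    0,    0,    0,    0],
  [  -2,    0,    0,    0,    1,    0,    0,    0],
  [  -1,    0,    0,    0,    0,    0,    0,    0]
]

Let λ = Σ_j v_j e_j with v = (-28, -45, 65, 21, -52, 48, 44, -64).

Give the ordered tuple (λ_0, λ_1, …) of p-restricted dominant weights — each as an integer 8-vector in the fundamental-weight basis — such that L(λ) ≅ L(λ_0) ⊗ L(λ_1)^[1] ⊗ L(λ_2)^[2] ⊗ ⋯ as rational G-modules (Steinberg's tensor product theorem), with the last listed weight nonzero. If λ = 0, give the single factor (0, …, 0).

((3, 3, 2, 2, 6, 0, 4, 0), (4, 6, 6, 6, 6, 3, 0, 4))

ω-coordinates c = M·v, v = (-28, -45, 65, 21, -52, 48, 44, -64):
  c_1 = (0)·(-28) + (0)·(-45) + (-1)·(65) + (0)·(21) + (0)·(-52) + (2)·(48) + (0)·(44) + (0)·(-64) = 31
  c_2 = (0)·(-28) + (-1)·(-45) + (0)·(65) + (0)·(21) + (0)·(-52) + (0)·(48) + (0)·(44) + (0)·(-64) = 45
  c_3 = (0)·(-28) + (0)·(-45) + (2)·(65) + (2)·(21) + (0)·(-52) + (-4)·(48) + (0)·(44) + (-1)·(-64) = 44
  c_4 = (0)·(-28) + (0)·(-45) + (0)·(65) + (0)·(21) + (0)·(-52) + (0)·(48) + (1)·(44) + (0)·(-64) = 44
  c_5 = (0)·(-28) + (0)·(-45) + (0)·(65) + (0)·(21) + (0)·(-52) + (1)·(48) + (0)·(44) + (0)·(-64) = 48
  c_6 = (0)·(-28) + (0)·(-45) + (0)·(65) + (1)·(21) + (0)·(-52) + (0)·(48) + (0)·(44) + (0)·(-64) = 21
  c_7 = (-2)·(-28) + (0)·(-45) + (0)·(65) + (0)·(21) + (1)·(-52) + (0)·(48) + (0)·(44) + (0)·(-64) = 4
  c_8 = (-1)·(-28) + (0)·(-45) + (0)·(65) + (0)·(21) + (0)·(-52) + (0)·(48) + (0)·(44) + (0)·(-64) = 28
Writing each c_i in base p = 7:
  c_1 = 31 = 3·7^0 + 4·7^1
  c_2 = 45 = 3·7^0 + 6·7^1
  c_3 = 44 = 2·7^0 + 6·7^1
  c_4 = 44 = 2·7^0 + 6·7^1
  c_5 = 48 = 6·7^0 + 6·7^1
  c_6 = 21 = 0·7^0 + 3·7^1
  c_7 = 4 = 4·7^0
  c_8 = 28 = 0·7^0 + 4·7^1
λ_0 = (3, 3, 2, 2, 6, 0, 4, 0)
λ_1 = (4, 6, 6, 6, 6, 3, 0, 4)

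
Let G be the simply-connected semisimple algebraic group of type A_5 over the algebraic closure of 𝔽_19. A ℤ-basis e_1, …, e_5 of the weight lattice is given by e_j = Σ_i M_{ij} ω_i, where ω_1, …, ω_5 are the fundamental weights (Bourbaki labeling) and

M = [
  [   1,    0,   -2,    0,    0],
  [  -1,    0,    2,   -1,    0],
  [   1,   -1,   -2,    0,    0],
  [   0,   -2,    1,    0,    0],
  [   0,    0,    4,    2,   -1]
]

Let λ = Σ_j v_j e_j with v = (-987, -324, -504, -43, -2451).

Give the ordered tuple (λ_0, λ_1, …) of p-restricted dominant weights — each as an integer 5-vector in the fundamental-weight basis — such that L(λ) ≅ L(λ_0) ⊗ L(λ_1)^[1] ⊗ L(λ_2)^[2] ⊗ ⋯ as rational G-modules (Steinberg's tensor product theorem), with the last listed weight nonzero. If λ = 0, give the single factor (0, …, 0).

((2, 3, 3, 11, 7), (1, 1, 18, 7, 18))

Converting to the ω-basis (c_i = row i of M dotted with v = (-987, -324, -504, -43, -2451)):
  c_1 = (1)·(-987) + (0)·(-324) + (-2)·(-504) + (0)·(-43) + (0)·(-2451) = 21
  c_2 = (-1)·(-987) + (0)·(-324) + (2)·(-504) + (-1)·(-43) + (0)·(-2451) = 22
  c_3 = (1)·(-987) + (-1)·(-324) + (-2)·(-504) + (0)·(-43) + (0)·(-2451) = 345
  c_4 = (0)·(-987) + (-2)·(-324) + (1)·(-504) + (0)·(-43) + (0)·(-2451) = 144
  c_5 = (0)·(-987) + (0)·(-324) + (4)·(-504) + (2)·(-43) + (-1)·(-2451) = 349
Base-19 expansion of each c_i:
  c_1 = 21 = 2·19^0 + 1·19^1
  c_2 = 22 = 3·19^0 + 1·19^1
  c_3 = 345 = 3·19^0 + 18·19^1
  c_4 = 144 = 11·19^0 + 7·19^1
  c_5 = 349 = 7·19^0 + 18·19^1
Factor λ_0 = (2, 3, 3, 11, 7)
Factor λ_1 = (1, 1, 18, 7, 18)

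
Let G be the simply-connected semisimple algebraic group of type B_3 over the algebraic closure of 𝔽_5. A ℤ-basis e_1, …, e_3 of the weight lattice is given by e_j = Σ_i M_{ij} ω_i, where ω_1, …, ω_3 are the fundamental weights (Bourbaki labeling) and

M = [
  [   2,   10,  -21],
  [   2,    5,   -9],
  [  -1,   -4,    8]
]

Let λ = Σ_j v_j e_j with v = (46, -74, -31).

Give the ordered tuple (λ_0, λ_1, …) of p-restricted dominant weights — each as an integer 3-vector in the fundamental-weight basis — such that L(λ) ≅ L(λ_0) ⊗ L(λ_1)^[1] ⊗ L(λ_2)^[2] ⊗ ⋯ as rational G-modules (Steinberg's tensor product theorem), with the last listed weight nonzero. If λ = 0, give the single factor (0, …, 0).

In the fundamental-weight basis, λ has coordinates c = M·v (v = (46, -74, -31)):
  c_1 = 2·46 + (10)·(-74) + (-21)·(-31) = 3
  c_2 = 2·46 + (5)·(-74) + (-9)·(-31) = 1
  c_3 = (-1)·(46) + (-4)·(-74) + (8)·(-31) = 2
Expand coordinatewise in base 5:
  c_1 = 3 = 3·5^0
  c_2 = 1 = 1·5^0
  c_3 = 2 = 2·5^0
p-restricted factor λ_0 = (3, 1, 2)

((3, 1, 2),)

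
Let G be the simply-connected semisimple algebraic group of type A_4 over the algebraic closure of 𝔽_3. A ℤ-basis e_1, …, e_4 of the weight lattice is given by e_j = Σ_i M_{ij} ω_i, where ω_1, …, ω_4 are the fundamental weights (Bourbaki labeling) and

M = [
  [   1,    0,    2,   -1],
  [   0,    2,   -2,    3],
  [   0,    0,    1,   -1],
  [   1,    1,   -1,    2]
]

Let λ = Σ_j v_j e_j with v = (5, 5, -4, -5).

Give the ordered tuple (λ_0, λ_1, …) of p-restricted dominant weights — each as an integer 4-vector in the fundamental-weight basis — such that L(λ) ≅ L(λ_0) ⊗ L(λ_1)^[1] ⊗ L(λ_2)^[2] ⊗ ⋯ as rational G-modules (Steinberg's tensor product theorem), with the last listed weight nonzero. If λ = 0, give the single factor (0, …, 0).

Converting to the ω-basis (c_i = row i of M dotted with v = (5, 5, -4, -5)):
  c_1 = (1)·(5) + (0)·(5) + (2)·(-4) + (-1)·(-5) = 2
  c_2 = (0)·(5) + (2)·(5) + (-2)·(-4) + (3)·(-5) = 3
  c_3 = (0)·(5) + (0)·(5) + (1)·(-4) + (-1)·(-5) = 1
  c_4 = (1)·(5) + (1)·(5) + (-1)·(-4) + (2)·(-5) = 4
Base-3 expansion of each c_i:
  c_1 = 2 = 2·3^0
  c_2 = 3 = 0·3^0 + 1·3^1
  c_3 = 1 = 1·3^0
  c_4 = 4 = 1·3^0 + 1·3^1
p-restricted factor λ_0 = (2, 0, 1, 1)
p-restricted factor λ_1 = (0, 1, 0, 1)

((2, 0, 1, 1), (0, 1, 0, 1))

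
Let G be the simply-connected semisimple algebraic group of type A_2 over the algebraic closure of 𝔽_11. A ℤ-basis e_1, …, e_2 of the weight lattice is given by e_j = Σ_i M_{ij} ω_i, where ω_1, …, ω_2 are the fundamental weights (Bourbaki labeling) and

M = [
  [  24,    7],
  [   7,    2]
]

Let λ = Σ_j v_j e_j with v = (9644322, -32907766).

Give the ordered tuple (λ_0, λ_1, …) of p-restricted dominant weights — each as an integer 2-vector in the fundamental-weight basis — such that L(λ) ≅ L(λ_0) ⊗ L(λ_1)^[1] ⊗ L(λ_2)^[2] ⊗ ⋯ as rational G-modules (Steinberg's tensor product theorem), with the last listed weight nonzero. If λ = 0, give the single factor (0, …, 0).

Change of basis e → ω: c = M·v where v = (9644322, -32907766):
  c_1 = 24*9644322 + 7*-32907766 = 1109366
  c_2 = 7*9644322 + 2*-32907766 = 1694722
Base-11 expansion of each c_i:
  c_1 = 1109366 = 5·11^0 + 3·11^1 + 5·11^2 + 8·11^3 + 9·11^4 + 6·11^5
  c_2 = 1694722 = 7·11^0 + 10·11^1 + 2·11^2 + 8·11^3 + 5·11^4 + 10·11^5
λ_0 = (5, 7)
λ_1 = (3, 10)
λ_2 = (5, 2)
λ_3 = (8, 8)
λ_4 = (9, 5)
λ_5 = (6, 10)

((5, 7), (3, 10), (5, 2), (8, 8), (9, 5), (6, 10))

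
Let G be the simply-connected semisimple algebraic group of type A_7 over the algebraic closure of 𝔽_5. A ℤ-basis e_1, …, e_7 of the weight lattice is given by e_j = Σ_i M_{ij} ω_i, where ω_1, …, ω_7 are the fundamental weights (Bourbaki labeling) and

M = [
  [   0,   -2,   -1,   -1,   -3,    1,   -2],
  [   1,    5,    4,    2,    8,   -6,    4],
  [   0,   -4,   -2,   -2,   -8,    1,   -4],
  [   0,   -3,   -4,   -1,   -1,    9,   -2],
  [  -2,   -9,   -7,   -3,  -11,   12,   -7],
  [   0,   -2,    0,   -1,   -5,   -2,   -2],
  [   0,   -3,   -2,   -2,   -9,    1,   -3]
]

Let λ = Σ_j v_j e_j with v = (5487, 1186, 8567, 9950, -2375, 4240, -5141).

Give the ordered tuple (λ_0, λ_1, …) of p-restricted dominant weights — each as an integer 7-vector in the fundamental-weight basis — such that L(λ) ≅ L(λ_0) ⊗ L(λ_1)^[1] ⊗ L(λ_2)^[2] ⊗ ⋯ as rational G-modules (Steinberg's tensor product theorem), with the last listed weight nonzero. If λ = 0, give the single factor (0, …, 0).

Converting to the ω-basis (c_i = row i of M dotted with v = (5487, 1186, 8567, 9950, -2375, 4240, -5141)):
  c_1 = 0·5487 + (-2)·(1186) + (-1)·(8567) + (-1)·(9950) + (-3)·(-2375) + 1·4240 + (-2)·(-5141) = 758
  c_2 = 1·5487 + 5·1186 + 4·8567 + 2·9950 + (8)·(-2375) + (-6)·(4240) + (4)·(-5141) = 581
  c_3 = 0·5487 + (-4)·(1186) + (-2)·(8567) + (-2)·(9950) + (-8)·(-2375) + 1·4240 + (-4)·(-5141) = 2026
  c_4 = 0·5487 + (-3)·(1186) + (-4)·(8567) + (-1)·(9950) + (-1)·(-2375) + 9·4240 + (-2)·(-5141) = 3041
  c_5 = (-2)·(5487) + (-9)·(1186) + (-7)·(8567) + (-3)·(9950) + (-11)·(-2375) + 12·4240 + (-7)·(-5141) = 1525
  c_6 = 0·5487 + (-2)·(1186) + 0·8567 + (-1)·(9950) + (-5)·(-2375) + (-2)·(4240) + (-2)·(-5141) = 1355
  c_7 = 0·5487 + (-3)·(1186) + (-2)·(8567) + (-2)·(9950) + (-9)·(-2375) + 1·4240 + (-3)·(-5141) = 446
Base-5 expansion of each c_i:
  c_1 = 758 = 3·5^0 + 1·5^1 + 0·5^2 + 1·5^3 + 1·5^4
  c_2 = 581 = 1·5^0 + 1·5^1 + 3·5^2 + 4·5^3
  c_3 = 2026 = 1·5^0 + 0·5^1 + 1·5^2 + 1·5^3 + 3·5^4
  c_4 = 3041 = 1·5^0 + 3·5^1 + 1·5^2 + 4·5^3 + 4·5^4
  c_5 = 1525 = 0·5^0 + 0·5^1 + 1·5^2 + 2·5^3 + 2·5^4
  c_6 = 1355 = 0·5^0 + 1·5^1 + 4·5^2 + 0·5^3 + 2·5^4
  c_7 = 446 = 1·5^0 + 4·5^1 + 2·5^2 + 3·5^3
λ_0 = (3, 1, 1, 1, 0, 0, 1)
λ_1 = (1, 1, 0, 3, 0, 1, 4)
λ_2 = (0, 3, 1, 1, 1, 4, 2)
λ_3 = (1, 4, 1, 4, 2, 0, 3)
λ_4 = (1, 0, 3, 4, 2, 2, 0)

((3, 1, 1, 1, 0, 0, 1), (1, 1, 0, 3, 0, 1, 4), (0, 3, 1, 1, 1, 4, 2), (1, 4, 1, 4, 2, 0, 3), (1, 0, 3, 4, 2, 2, 0))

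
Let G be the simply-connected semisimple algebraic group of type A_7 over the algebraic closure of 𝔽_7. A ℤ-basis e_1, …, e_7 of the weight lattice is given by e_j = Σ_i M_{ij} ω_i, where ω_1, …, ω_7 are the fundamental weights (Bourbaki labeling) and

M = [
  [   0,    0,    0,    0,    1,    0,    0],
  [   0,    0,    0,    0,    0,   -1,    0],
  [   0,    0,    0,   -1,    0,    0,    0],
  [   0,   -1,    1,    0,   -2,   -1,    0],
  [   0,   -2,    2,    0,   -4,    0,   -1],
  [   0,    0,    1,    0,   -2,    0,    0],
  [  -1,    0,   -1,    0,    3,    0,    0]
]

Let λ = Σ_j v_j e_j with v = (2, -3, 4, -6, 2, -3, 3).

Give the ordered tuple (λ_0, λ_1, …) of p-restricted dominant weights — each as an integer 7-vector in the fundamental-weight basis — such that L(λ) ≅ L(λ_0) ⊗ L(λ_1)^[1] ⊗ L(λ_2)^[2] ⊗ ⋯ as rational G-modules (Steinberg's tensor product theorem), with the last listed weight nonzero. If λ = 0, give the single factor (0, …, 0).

Change of basis e → ω: c = M·v where v = (2, -3, 4, -6, 2, -3, 3):
  c_1 = (0)·(2) + (0)·(-3) + (0)·(4) + (0)·(-6) + (1)·(2) + (0)·(-3) + (0)·(3) = 2
  c_2 = (0)·(2) + (0)·(-3) + (0)·(4) + (0)·(-6) + (0)·(2) + (-1)·(-3) + (0)·(3) = 3
  c_3 = (0)·(2) + (0)·(-3) + (0)·(4) + (-1)·(-6) + (0)·(2) + (0)·(-3) + (0)·(3) = 6
  c_4 = (0)·(2) + (-1)·(-3) + (1)·(4) + (0)·(-6) + (-2)·(2) + (-1)·(-3) + (0)·(3) = 6
  c_5 = (0)·(2) + (-2)·(-3) + (2)·(4) + (0)·(-6) + (-4)·(2) + (0)·(-3) + (-1)·(3) = 3
  c_6 = (0)·(2) + (0)·(-3) + (1)·(4) + (0)·(-6) + (-2)·(2) + (0)·(-3) + (0)·(3) = 0
  c_7 = (-1)·(2) + (0)·(-3) + (-1)·(4) + (0)·(-6) + (3)·(2) + (0)·(-3) + (0)·(3) = 0
Writing each c_i in base p = 7:
  c_1 = 2 = 2·7^0
  c_2 = 3 = 3·7^0
  c_3 = 6 = 6·7^0
  c_4 = 6 = 6·7^0
  c_5 = 3 = 3·7^0
  c_6 = 0
  c_7 = 0
Factor λ_0 = (2, 3, 6, 6, 3, 0, 0)

((2, 3, 6, 6, 3, 0, 0),)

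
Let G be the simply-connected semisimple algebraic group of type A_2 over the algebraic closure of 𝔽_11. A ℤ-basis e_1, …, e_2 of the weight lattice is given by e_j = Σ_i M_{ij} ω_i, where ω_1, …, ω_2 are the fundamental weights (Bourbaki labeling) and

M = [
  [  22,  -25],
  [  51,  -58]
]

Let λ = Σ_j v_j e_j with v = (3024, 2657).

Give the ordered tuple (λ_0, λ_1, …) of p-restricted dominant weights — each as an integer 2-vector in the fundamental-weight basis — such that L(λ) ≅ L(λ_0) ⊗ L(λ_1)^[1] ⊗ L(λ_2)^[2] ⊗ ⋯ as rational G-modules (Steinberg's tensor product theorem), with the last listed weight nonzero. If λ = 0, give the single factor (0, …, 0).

Change of basis e → ω: c = M·v where v = (3024, 2657):
  c_1 = 22*3024 + -25*2657 = 103
  c_2 = 51*3024 + -58*2657 = 118
Expand coordinatewise in base 11:
  c_1 = 103 = 4·11^0 + 9·11^1
  c_2 = 118 = 8·11^0 + 10·11^1
Factor λ_0 = (4, 8)
Factor λ_1 = (9, 10)

((4, 8), (9, 10))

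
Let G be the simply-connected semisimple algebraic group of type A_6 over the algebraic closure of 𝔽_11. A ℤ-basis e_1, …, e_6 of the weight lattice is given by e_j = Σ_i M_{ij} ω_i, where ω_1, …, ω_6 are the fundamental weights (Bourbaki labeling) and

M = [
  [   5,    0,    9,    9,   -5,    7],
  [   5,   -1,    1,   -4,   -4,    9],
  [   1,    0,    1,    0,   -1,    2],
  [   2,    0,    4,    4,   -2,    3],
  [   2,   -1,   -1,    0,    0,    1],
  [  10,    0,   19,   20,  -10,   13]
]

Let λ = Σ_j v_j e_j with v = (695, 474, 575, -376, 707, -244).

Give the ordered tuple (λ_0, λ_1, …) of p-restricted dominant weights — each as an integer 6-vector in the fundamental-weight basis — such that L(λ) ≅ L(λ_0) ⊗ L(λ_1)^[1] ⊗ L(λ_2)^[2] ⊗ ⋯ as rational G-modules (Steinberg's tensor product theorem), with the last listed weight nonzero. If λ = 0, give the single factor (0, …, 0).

Converting to the ω-basis (c_i = row i of M dotted with v = (695, 474, 575, -376, 707, -244)):
  c_1 = 5·695 + 0·474 + 9·575 + (9)·(-376) + (-5)·(707) + (7)·(-244) = 23
  c_2 = 5·695 + (-1)·(474) + 1·575 + (-4)·(-376) + (-4)·(707) + (9)·(-244) = 56
  c_3 = 1·695 + 0·474 + 1·575 + (0)·(-376) + (-1)·(707) + (2)·(-244) = 75
  c_4 = 2·695 + 0·474 + 4·575 + (4)·(-376) + (-2)·(707) + (3)·(-244) = 40
  c_5 = 2·695 + (-1)·(474) + (-1)·(575) + (0)·(-376) + 0·707 + (1)·(-244) = 97
  c_6 = 10·695 + 0·474 + 19·575 + (20)·(-376) + (-10)·(707) + (13)·(-244) = 113
Writing each c_i in base p = 11:
  c_1 = 23 = 1·11^0 + 2·11^1
  c_2 = 56 = 1·11^0 + 5·11^1
  c_3 = 75 = 9·11^0 + 6·11^1
  c_4 = 40 = 7·11^0 + 3·11^1
  c_5 = 97 = 9·11^0 + 8·11^1
  c_6 = 113 = 3·11^0 + 10·11^1
p-restricted factor λ_0 = (1, 1, 9, 7, 9, 3)
p-restricted factor λ_1 = (2, 5, 6, 3, 8, 10)

((1, 1, 9, 7, 9, 3), (2, 5, 6, 3, 8, 10))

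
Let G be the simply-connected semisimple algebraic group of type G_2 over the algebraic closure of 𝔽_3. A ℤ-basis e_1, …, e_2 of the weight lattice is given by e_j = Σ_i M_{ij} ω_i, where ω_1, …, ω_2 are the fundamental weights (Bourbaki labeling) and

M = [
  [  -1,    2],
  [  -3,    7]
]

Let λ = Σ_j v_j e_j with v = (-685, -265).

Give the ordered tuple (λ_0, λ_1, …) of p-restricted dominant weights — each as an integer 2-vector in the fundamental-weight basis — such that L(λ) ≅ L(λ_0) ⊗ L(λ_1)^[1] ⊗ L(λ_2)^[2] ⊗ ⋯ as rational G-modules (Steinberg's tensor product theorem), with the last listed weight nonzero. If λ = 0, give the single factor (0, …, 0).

ω-coordinates c = M·v, v = (-685, -265):
  c_1 = (-1)·(-685) + (2)·(-265) = 155
  c_2 = (-3)·(-685) + (7)·(-265) = 200
Writing each c_i in base p = 3:
  c_1 = 155 = 2·3^0 + 0·3^1 + 2·3^2 + 2·3^3 + 1·3^4
  c_2 = 200 = 2·3^0 + 0·3^1 + 1·3^2 + 1·3^3 + 2·3^4
Factor λ_0 = (2, 2)
Factor λ_1 = (0, 0)
Factor λ_2 = (2, 1)
Factor λ_3 = (2, 1)
Factor λ_4 = (1, 2)

((2, 2), (0, 0), (2, 1), (2, 1), (1, 2))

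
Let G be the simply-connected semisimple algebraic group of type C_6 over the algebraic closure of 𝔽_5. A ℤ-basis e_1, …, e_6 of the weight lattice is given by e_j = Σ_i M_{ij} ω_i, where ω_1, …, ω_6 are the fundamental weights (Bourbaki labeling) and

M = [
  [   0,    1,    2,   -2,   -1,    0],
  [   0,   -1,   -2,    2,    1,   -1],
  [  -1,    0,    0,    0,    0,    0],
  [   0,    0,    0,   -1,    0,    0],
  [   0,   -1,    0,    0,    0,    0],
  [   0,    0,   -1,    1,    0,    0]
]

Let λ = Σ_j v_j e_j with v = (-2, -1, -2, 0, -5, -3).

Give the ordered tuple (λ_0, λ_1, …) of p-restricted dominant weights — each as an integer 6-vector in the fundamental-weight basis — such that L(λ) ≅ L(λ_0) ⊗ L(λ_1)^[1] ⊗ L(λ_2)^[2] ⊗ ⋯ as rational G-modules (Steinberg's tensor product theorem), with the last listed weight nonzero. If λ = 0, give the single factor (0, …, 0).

((0, 3, 2, 0, 1, 2),)

ω-coordinates c = M·v, v = (-2, -1, -2, 0, -5, -3):
  c_1 = 0*-2 + 1*-1 + 2*-2 + -2*0 + -1*-5 + 0*-3 = 0
  c_2 = 0*-2 + -1*-1 + -2*-2 + 2*0 + 1*-5 + -1*-3 = 3
  c_3 = -1*-2 + 0*-1 + 0*-2 + 0*0 + 0*-5 + 0*-3 = 2
  c_4 = 0*-2 + 0*-1 + 0*-2 + -1*0 + 0*-5 + 0*-3 = 0
  c_5 = 0*-2 + -1*-1 + 0*-2 + 0*0 + 0*-5 + 0*-3 = 1
  c_6 = 0*-2 + 0*-1 + -1*-2 + 1*0 + 0*-5 + 0*-3 = 2
p = 5; digits c_i = Σ_j d_{ij}·5^j, 0 ≤ d_{ij} < 5:
  c_1 = 0
  c_2 = 3 = 3·5^0
  c_3 = 2 = 2·5^0
  c_4 = 0
  c_5 = 1 = 1·5^0
  c_6 = 2 = 2·5^0
λ_0 = (0, 3, 2, 0, 1, 2)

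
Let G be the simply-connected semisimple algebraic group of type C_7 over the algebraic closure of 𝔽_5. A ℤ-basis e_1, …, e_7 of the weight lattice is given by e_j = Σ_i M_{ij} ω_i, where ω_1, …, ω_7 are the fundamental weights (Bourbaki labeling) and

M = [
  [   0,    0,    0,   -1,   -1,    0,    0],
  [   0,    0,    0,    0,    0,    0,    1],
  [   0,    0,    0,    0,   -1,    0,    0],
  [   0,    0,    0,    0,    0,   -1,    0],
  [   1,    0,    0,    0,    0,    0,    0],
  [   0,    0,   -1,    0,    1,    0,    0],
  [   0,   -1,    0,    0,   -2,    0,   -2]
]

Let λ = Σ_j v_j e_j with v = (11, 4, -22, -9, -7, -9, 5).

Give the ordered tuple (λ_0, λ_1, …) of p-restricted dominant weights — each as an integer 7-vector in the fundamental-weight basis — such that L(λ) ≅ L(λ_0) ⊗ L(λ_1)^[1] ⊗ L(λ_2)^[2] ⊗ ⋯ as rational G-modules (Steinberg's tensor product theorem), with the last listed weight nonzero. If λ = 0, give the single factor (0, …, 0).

Converting to the ω-basis (c_i = row i of M dotted with v = (11, 4, -22, -9, -7, -9, 5)):
  c_1 = 0·11 + 0·4 + (0)·(-22) + (-1)·(-9) + (-1)·(-7) + (0)·(-9) + 0·5 = 16
  c_2 = 0·11 + 0·4 + (0)·(-22) + (0)·(-9) + (0)·(-7) + (0)·(-9) + 1·5 = 5
  c_3 = 0·11 + 0·4 + (0)·(-22) + (0)·(-9) + (-1)·(-7) + (0)·(-9) + 0·5 = 7
  c_4 = 0·11 + 0·4 + (0)·(-22) + (0)·(-9) + (0)·(-7) + (-1)·(-9) + 0·5 = 9
  c_5 = 1·11 + 0·4 + (0)·(-22) + (0)·(-9) + (0)·(-7) + (0)·(-9) + 0·5 = 11
  c_6 = 0·11 + 0·4 + (-1)·(-22) + (0)·(-9) + (1)·(-7) + (0)·(-9) + 0·5 = 15
  c_7 = 0·11 + (-1)·(4) + (0)·(-22) + (0)·(-9) + (-2)·(-7) + (0)·(-9) + (-2)·(5) = 0
Writing each c_i in base p = 5:
  c_1 = 16 = 1·5^0 + 3·5^1
  c_2 = 5 = 0·5^0 + 1·5^1
  c_3 = 7 = 2·5^0 + 1·5^1
  c_4 = 9 = 4·5^0 + 1·5^1
  c_5 = 11 = 1·5^0 + 2·5^1
  c_6 = 15 = 0·5^0 + 3·5^1
  c_7 = 0
Factor λ_0 = (1, 0, 2, 4, 1, 0, 0)
Factor λ_1 = (3, 1, 1, 1, 2, 3, 0)

((1, 0, 2, 4, 1, 0, 0), (3, 1, 1, 1, 2, 3, 0))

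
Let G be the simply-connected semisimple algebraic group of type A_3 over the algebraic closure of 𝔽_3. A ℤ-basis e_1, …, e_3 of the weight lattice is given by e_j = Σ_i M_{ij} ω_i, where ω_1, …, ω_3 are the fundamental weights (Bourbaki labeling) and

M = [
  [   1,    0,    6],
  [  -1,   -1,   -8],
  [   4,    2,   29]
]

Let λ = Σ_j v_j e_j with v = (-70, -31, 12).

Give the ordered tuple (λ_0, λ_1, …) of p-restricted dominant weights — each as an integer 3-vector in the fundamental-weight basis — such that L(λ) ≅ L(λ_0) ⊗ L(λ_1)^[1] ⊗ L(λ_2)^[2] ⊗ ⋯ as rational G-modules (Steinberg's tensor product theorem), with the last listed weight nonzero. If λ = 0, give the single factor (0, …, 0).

Change of basis e → ω: c = M·v where v = (-70, -31, 12):
  c_1 = (1)·(-70) + (0)·(-31) + 6·12 = 2
  c_2 = (-1)·(-70) + (-1)·(-31) + (-8)·(12) = 5
  c_3 = (4)·(-70) + (2)·(-31) + 29·12 = 6
p = 3; digits c_i = Σ_j d_{ij}·3^j, 0 ≤ d_{ij} < 3:
  c_1 = 2 = 2·3^0
  c_2 = 5 = 2·3^0 + 1·3^1
  c_3 = 6 = 0·3^0 + 2·3^1
p-restricted factor λ_0 = (2, 2, 0)
p-restricted factor λ_1 = (0, 1, 2)

((2, 2, 0), (0, 1, 2))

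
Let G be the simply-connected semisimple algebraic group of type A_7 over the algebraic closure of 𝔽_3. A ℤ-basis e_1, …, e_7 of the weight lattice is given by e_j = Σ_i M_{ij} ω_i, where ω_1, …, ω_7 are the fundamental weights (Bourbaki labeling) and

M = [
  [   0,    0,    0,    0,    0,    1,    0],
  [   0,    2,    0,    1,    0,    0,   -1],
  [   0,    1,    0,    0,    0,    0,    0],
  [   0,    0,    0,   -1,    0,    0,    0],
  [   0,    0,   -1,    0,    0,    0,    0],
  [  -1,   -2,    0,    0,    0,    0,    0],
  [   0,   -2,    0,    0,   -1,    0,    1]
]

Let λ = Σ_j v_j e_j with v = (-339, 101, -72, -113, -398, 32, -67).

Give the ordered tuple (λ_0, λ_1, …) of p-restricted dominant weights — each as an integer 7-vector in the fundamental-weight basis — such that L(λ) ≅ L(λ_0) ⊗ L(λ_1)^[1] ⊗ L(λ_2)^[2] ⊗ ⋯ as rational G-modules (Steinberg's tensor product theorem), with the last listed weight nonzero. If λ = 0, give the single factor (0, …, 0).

((2, 0, 2, 2, 0, 2, 0), (1, 1, 0, 1, 0, 0, 1), (0, 2, 2, 0, 2, 0, 2), (1, 2, 0, 1, 2, 2, 1), (0, 1, 1, 1, 0, 1, 1))

In the fundamental-weight basis, λ has coordinates c = M·v (v = (-339, 101, -72, -113, -398, 32, -67)):
  c_1 = (0)·(-339) + (0)·(101) + (0)·(-72) + (0)·(-113) + (0)·(-398) + (1)·(32) + (0)·(-67) = 32
  c_2 = (0)·(-339) + (2)·(101) + (0)·(-72) + (1)·(-113) + (0)·(-398) + (0)·(32) + (-1)·(-67) = 156
  c_3 = (0)·(-339) + (1)·(101) + (0)·(-72) + (0)·(-113) + (0)·(-398) + (0)·(32) + (0)·(-67) = 101
  c_4 = (0)·(-339) + (0)·(101) + (0)·(-72) + (-1)·(-113) + (0)·(-398) + (0)·(32) + (0)·(-67) = 113
  c_5 = (0)·(-339) + (0)·(101) + (-1)·(-72) + (0)·(-113) + (0)·(-398) + (0)·(32) + (0)·(-67) = 72
  c_6 = (-1)·(-339) + (-2)·(101) + (0)·(-72) + (0)·(-113) + (0)·(-398) + (0)·(32) + (0)·(-67) = 137
  c_7 = (0)·(-339) + (-2)·(101) + (0)·(-72) + (0)·(-113) + (-1)·(-398) + (0)·(32) + (1)·(-67) = 129
Writing each c_i in base p = 3:
  c_1 = 32 = 2·3^0 + 1·3^1 + 0·3^2 + 1·3^3
  c_2 = 156 = 0·3^0 + 1·3^1 + 2·3^2 + 2·3^3 + 1·3^4
  c_3 = 101 = 2·3^0 + 0·3^1 + 2·3^2 + 0·3^3 + 1·3^4
  c_4 = 113 = 2·3^0 + 1·3^1 + 0·3^2 + 1·3^3 + 1·3^4
  c_5 = 72 = 0·3^0 + 0·3^1 + 2·3^2 + 2·3^3
  c_6 = 137 = 2·3^0 + 0·3^1 + 0·3^2 + 2·3^3 + 1·3^4
  c_7 = 129 = 0·3^0 + 1·3^1 + 2·3^2 + 1·3^3 + 1·3^4
λ_0 = (2, 0, 2, 2, 0, 2, 0)
λ_1 = (1, 1, 0, 1, 0, 0, 1)
λ_2 = (0, 2, 2, 0, 2, 0, 2)
λ_3 = (1, 2, 0, 1, 2, 2, 1)
λ_4 = (0, 1, 1, 1, 0, 1, 1)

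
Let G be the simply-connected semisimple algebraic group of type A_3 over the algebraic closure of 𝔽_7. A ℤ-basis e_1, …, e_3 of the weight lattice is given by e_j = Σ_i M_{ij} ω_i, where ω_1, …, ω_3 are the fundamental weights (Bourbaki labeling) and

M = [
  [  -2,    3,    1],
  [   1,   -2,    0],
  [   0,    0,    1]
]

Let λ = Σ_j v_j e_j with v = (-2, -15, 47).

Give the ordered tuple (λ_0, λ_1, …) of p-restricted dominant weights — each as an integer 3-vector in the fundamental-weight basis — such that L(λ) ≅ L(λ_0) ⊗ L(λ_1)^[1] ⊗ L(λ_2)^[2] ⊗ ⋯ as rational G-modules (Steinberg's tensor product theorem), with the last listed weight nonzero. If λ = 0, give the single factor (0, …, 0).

((6, 0, 5), (0, 4, 6))

Converting to the ω-basis (c_i = row i of M dotted with v = (-2, -15, 47)):
  c_1 = (-2)·(-2) + (3)·(-15) + (1)·(47) = 6
  c_2 = (1)·(-2) + (-2)·(-15) + (0)·(47) = 28
  c_3 = (0)·(-2) + (0)·(-15) + (1)·(47) = 47
p = 7; digits c_i = Σ_j d_{ij}·7^j, 0 ≤ d_{ij} < 7:
  c_1 = 6 = 6·7^0
  c_2 = 28 = 0·7^0 + 4·7^1
  c_3 = 47 = 5·7^0 + 6·7^1
Factor λ_0 = (6, 0, 5)
Factor λ_1 = (0, 4, 6)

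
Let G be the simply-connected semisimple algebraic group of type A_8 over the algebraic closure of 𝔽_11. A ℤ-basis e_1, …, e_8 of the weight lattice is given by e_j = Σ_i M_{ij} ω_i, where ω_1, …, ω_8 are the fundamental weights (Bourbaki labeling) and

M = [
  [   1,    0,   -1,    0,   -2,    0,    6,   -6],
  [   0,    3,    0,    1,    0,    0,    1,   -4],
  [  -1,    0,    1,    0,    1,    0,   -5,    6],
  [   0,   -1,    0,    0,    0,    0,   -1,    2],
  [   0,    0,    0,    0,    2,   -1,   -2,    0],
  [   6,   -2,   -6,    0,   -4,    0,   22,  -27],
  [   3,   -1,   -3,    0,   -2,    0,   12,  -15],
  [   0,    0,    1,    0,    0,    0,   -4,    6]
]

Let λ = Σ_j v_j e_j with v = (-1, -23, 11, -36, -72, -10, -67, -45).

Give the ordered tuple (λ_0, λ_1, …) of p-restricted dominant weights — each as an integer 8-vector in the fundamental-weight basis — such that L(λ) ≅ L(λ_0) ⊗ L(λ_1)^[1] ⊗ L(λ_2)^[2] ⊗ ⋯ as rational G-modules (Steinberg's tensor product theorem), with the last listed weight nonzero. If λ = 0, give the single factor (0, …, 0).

In the fundamental-weight basis, λ has coordinates c = M·v (v = (-1, -23, 11, -36, -72, -10, -67, -45)):
  c_1 = (1)·(-1) + (0)·(-23) + (-1)·(11) + (0)·(-36) + (-2)·(-72) + (0)·(-10) + (6)·(-67) + (-6)·(-45) = 0
  c_2 = (0)·(-1) + (3)·(-23) + (0)·(11) + (1)·(-36) + (0)·(-72) + (0)·(-10) + (1)·(-67) + (-4)·(-45) = 8
  c_3 = (-1)·(-1) + (0)·(-23) + (1)·(11) + (0)·(-36) + (1)·(-72) + (0)·(-10) + (-5)·(-67) + (6)·(-45) = 5
  c_4 = (0)·(-1) + (-1)·(-23) + (0)·(11) + (0)·(-36) + (0)·(-72) + (0)·(-10) + (-1)·(-67) + (2)·(-45) = 0
  c_5 = (0)·(-1) + (0)·(-23) + (0)·(11) + (0)·(-36) + (2)·(-72) + (-1)·(-10) + (-2)·(-67) + (0)·(-45) = 0
  c_6 = (6)·(-1) + (-2)·(-23) + (-6)·(11) + (0)·(-36) + (-4)·(-72) + (0)·(-10) + (22)·(-67) + (-27)·(-45) = 3
  c_7 = (3)·(-1) + (-1)·(-23) + (-3)·(11) + (0)·(-36) + (-2)·(-72) + (0)·(-10) + (12)·(-67) + (-15)·(-45) = 2
  c_8 = (0)·(-1) + (0)·(-23) + (1)·(11) + (0)·(-36) + (0)·(-72) + (0)·(-10) + (-4)·(-67) + (6)·(-45) = 9
Writing each c_i in base p = 11:
  c_1 = 0
  c_2 = 8 = 8·11^0
  c_3 = 5 = 5·11^0
  c_4 = 0
  c_5 = 0
  c_6 = 3 = 3·11^0
  c_7 = 2 = 2·11^0
  c_8 = 9 = 9·11^0
Factor λ_0 = (0, 8, 5, 0, 0, 3, 2, 9)

((0, 8, 5, 0, 0, 3, 2, 9),)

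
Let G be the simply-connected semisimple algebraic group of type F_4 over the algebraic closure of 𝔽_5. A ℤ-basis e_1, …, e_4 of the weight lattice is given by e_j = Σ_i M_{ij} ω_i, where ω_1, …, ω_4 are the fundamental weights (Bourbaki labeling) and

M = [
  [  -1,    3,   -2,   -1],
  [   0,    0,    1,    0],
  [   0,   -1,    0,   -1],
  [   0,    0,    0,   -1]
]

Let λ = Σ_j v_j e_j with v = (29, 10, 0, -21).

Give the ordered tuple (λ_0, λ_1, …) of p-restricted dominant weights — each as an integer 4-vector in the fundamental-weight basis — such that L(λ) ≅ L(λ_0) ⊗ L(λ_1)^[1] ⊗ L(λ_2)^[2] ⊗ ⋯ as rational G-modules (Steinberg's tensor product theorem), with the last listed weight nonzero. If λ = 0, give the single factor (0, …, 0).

ω-coordinates c = M·v, v = (29, 10, 0, -21):
  c_1 = (-1)·(29) + (3)·(10) + (-2)·(0) + (-1)·(-21) = 22
  c_2 = (0)·(29) + (0)·(10) + (1)·(0) + (0)·(-21) = 0
  c_3 = (0)·(29) + (-1)·(10) + (0)·(0) + (-1)·(-21) = 11
  c_4 = (0)·(29) + (0)·(10) + (0)·(0) + (-1)·(-21) = 21
p = 5; digits c_i = Σ_j d_{ij}·5^j, 0 ≤ d_{ij} < 5:
  c_1 = 22 = 2·5^0 + 4·5^1
  c_2 = 0
  c_3 = 11 = 1·5^0 + 2·5^1
  c_4 = 21 = 1·5^0 + 4·5^1
Factor λ_0 = (2, 0, 1, 1)
Factor λ_1 = (4, 0, 2, 4)

((2, 0, 1, 1), (4, 0, 2, 4))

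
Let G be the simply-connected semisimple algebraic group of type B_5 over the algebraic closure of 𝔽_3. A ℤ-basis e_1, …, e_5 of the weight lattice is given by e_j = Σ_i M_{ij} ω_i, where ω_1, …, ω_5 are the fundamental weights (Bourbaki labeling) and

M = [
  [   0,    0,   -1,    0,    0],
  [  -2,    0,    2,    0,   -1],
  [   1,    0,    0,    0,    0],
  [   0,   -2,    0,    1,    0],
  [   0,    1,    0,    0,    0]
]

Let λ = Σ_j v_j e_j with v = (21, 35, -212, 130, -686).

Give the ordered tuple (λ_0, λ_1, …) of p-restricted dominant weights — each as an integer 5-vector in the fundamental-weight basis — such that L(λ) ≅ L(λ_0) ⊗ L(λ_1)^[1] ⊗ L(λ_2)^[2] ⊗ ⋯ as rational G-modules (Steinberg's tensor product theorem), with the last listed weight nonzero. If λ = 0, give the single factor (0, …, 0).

Compute c_i = Σ_j M_{ij} v_j with v = (21, 35, -212, 130, -686):
  c_1 = 0·21 + 0·35 + (-1)·(-212) + 0·130 + (0)·(-686) = 212
  c_2 = (-2)·(21) + 0·35 + (2)·(-212) + 0·130 + (-1)·(-686) = 220
  c_3 = 1·21 + 0·35 + (0)·(-212) + 0·130 + (0)·(-686) = 21
  c_4 = 0·21 + (-2)·(35) + (0)·(-212) + 1·130 + (0)·(-686) = 60
  c_5 = 0·21 + 1·35 + (0)·(-212) + 0·130 + (0)·(-686) = 35
p = 3; digits c_i = Σ_j d_{ij}·3^j, 0 ≤ d_{ij} < 3:
  c_1 = 212 = 2·3^0 + 1·3^1 + 2·3^2 + 1·3^3 + 2·3^4
  c_2 = 220 = 1·3^0 + 1·3^1 + 0·3^2 + 2·3^3 + 2·3^4
  c_3 = 21 = 0·3^0 + 1·3^1 + 2·3^2
  c_4 = 60 = 0·3^0 + 2·3^1 + 0·3^2 + 2·3^3
  c_5 = 35 = 2·3^0 + 2·3^1 + 0·3^2 + 1·3^3
λ_0 = (2, 1, 0, 0, 2)
λ_1 = (1, 1, 1, 2, 2)
λ_2 = (2, 0, 2, 0, 0)
λ_3 = (1, 2, 0, 2, 1)
λ_4 = (2, 2, 0, 0, 0)

((2, 1, 0, 0, 2), (1, 1, 1, 2, 2), (2, 0, 2, 0, 0), (1, 2, 0, 2, 1), (2, 2, 0, 0, 0))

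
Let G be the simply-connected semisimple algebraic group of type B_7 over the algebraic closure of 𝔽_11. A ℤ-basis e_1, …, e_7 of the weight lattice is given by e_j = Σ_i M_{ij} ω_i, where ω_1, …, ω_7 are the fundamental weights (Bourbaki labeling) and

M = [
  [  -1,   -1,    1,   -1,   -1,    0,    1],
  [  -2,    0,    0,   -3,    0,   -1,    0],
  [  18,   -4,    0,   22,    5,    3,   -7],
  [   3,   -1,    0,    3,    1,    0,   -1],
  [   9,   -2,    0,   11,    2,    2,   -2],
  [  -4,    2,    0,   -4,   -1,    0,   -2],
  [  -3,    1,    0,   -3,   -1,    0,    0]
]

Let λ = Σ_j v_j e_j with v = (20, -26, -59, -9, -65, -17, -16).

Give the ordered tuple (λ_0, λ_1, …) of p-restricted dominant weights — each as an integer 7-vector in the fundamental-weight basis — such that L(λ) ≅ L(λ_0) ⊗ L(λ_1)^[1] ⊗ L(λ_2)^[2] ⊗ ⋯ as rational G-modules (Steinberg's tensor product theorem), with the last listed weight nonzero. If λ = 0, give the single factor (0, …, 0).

((5, 4, 2, 10, 1, 1, 6),)

Change of basis e → ω: c = M·v where v = (20, -26, -59, -9, -65, -17, -16):
  c_1 = (-1)·(20) + (-1)·(-26) + (1)·(-59) + (-1)·(-9) + (-1)·(-65) + (0)·(-17) + (1)·(-16) = 5
  c_2 = (-2)·(20) + (0)·(-26) + (0)·(-59) + (-3)·(-9) + (0)·(-65) + (-1)·(-17) + (0)·(-16) = 4
  c_3 = (18)·(20) + (-4)·(-26) + (0)·(-59) + (22)·(-9) + (5)·(-65) + (3)·(-17) + (-7)·(-16) = 2
  c_4 = (3)·(20) + (-1)·(-26) + (0)·(-59) + (3)·(-9) + (1)·(-65) + (0)·(-17) + (-1)·(-16) = 10
  c_5 = (9)·(20) + (-2)·(-26) + (0)·(-59) + (11)·(-9) + (2)·(-65) + (2)·(-17) + (-2)·(-16) = 1
  c_6 = (-4)·(20) + (2)·(-26) + (0)·(-59) + (-4)·(-9) + (-1)·(-65) + (0)·(-17) + (-2)·(-16) = 1
  c_7 = (-3)·(20) + (1)·(-26) + (0)·(-59) + (-3)·(-9) + (-1)·(-65) + (0)·(-17) + (0)·(-16) = 6
Base-11 expansion of each c_i:
  c_1 = 5 = 5·11^0
  c_2 = 4 = 4·11^0
  c_3 = 2 = 2·11^0
  c_4 = 10 = 10·11^0
  c_5 = 1 = 1·11^0
  c_6 = 1 = 1·11^0
  c_7 = 6 = 6·11^0
p-restricted factor λ_0 = (5, 4, 2, 10, 1, 1, 6)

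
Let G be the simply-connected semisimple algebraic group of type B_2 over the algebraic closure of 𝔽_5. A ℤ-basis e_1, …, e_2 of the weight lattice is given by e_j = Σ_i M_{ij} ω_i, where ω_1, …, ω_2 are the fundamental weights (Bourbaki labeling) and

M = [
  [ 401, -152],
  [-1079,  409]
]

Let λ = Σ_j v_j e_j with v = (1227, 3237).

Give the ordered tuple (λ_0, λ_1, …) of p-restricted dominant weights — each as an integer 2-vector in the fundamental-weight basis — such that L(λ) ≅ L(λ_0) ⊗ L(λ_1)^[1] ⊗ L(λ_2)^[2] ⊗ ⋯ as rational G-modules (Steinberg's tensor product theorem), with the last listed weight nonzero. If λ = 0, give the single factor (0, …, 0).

((3, 0),)

Converting to the ω-basis (c_i = row i of M dotted with v = (1227, 3237)):
  c_1 = 401*1227 + -152*3237 = 3
  c_2 = -1079*1227 + 409*3237 = 0
Base-5 expansion of each c_i:
  c_1 = 3 = 3·5^0
  c_2 = 0
p-restricted factor λ_0 = (3, 0)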